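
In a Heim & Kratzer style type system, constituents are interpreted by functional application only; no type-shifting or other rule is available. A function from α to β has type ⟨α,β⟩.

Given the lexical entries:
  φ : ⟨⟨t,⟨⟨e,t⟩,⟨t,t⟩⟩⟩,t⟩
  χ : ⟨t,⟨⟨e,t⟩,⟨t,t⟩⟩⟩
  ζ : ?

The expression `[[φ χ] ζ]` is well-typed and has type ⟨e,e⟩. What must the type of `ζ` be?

⟨t,⟨e,e⟩⟩

At [[φ χ] ζ] (required: ⟨e,e⟩): [φ χ] is t, which is not a function with range ⟨e,e⟩; hence ζ is the functor — type ⟨t,⟨e,e⟩⟩.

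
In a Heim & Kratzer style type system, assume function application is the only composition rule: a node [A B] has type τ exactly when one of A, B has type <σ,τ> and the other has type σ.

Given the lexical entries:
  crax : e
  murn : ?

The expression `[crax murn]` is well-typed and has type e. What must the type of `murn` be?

<e,e>

For [crax murn] to have type e with crax of type e, murn must be the function: murn : <e,e>.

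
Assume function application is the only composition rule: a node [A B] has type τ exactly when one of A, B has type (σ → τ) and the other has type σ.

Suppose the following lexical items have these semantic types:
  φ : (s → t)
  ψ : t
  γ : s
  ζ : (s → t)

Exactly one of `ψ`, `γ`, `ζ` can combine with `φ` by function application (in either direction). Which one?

γ

ψ : t — φ needs s; ψ needs nothing (atomic); neither fits.
γ — combines: φ : (s → t) takes γ : s as argument, giving t.
ζ : (s → t) — φ needs s; ζ needs s; neither fits.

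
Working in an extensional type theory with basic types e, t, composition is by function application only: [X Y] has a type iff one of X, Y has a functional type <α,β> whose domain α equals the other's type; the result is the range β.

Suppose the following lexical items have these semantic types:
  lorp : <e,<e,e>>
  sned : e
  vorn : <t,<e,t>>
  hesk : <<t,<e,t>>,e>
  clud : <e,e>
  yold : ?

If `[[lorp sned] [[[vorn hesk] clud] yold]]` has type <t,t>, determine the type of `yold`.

<e,<<e,e>,<t,t>>>

At [[lorp sned] [[[vorn hesk] clud] yold]] (required: <t,t>): [lorp sned] is <e,e>, which is not a function with range <t,t>; hence [[[vorn hesk] clud] yold] is the functor — type <<e,e>,<t,t>>.
At [[[vorn hesk] clud] yold] (required: <<e,e>,<t,t>>): [[vorn hesk] clud] is e, which is not a function with range <<e,e>,<t,t>>; hence yold is the functor — type <e,<<e,e>,<t,t>>>.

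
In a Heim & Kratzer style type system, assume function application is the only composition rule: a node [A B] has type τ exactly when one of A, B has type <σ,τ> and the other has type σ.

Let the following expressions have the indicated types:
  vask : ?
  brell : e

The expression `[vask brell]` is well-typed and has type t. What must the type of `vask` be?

<e,t>

For [vask brell] to have type t with brell of type e, vask must be the function: vask : <e,t>.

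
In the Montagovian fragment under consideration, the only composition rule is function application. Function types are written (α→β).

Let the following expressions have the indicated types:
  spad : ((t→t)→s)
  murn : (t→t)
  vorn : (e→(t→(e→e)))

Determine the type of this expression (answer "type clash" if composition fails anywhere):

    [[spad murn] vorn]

type clash

At [spad murn], spad : ((t→t)→s) takes murn : (t→t), giving s.
[[spad murn] vorn]: s with (e→(t→(e→e))) — neither is a function whose domain matches the other; composition fails here.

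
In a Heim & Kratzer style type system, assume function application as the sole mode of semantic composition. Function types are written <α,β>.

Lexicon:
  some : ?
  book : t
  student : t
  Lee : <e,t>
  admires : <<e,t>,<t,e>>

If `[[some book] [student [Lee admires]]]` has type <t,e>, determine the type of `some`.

<t,<e,<t,e>>>

[[some book] [student [Lee admires]]] must have type <t,e>. The sister [student [Lee admires]] has type e; that is not a function onto <t,e>, so [some book] must be the functor, of type <e,<t,e>>.
[some book] must have type <e,<t,e>>. The sister book has type t; that is not a function onto <e,<t,e>>, so some must be the functor, of type <t,<e,<t,e>>>.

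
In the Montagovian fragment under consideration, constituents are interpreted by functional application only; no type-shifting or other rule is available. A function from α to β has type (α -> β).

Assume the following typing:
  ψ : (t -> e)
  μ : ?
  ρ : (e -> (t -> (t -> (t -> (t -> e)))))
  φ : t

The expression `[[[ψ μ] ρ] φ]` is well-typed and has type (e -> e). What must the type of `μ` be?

For [[[ψ μ] ρ] φ] to have type (e -> e) with φ of type t, [[ψ μ] ρ] must be the function: [[ψ μ] ρ] : (t -> (e -> e)).
For [[ψ μ] ρ] to have type (t -> (e -> e)) with ρ of type (e -> (t -> (t -> (t -> (t -> e))))), [ψ μ] must be the function: [ψ μ] : ((e -> (t -> (t -> (t -> (t -> e))))) -> (t -> (e -> e))).
For [ψ μ] to have type ((e -> (t -> (t -> (t -> (t -> e))))) -> (t -> (e -> e))) with ψ of type (t -> e), μ must be the function: μ : ((t -> e) -> ((e -> (t -> (t -> (t -> (t -> e))))) -> (t -> (e -> e)))).

((t -> e) -> ((e -> (t -> (t -> (t -> (t -> e))))) -> (t -> (e -> e))))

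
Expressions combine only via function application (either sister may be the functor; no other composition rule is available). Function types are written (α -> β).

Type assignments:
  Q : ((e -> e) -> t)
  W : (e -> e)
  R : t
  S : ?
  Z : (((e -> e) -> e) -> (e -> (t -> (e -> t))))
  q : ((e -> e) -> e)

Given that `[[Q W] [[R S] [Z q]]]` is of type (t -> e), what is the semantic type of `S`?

(t -> ((e -> (t -> (e -> t))) -> (t -> (t -> e))))

For [[Q W] [[R S] [Z q]]] to have type (t -> e) with [Q W] of type t, [[R S] [Z q]] must be the function: [[R S] [Z q]] : (t -> (t -> e)).
For [[R S] [Z q]] to have type (t -> (t -> e)) with [Z q] of type (e -> (t -> (e -> t))), [R S] must be the function: [R S] : ((e -> (t -> (e -> t))) -> (t -> (t -> e))).
For [R S] to have type ((e -> (t -> (e -> t))) -> (t -> (t -> e))) with R of type t, S must be the function: S : (t -> ((e -> (t -> (e -> t))) -> (t -> (t -> e)))).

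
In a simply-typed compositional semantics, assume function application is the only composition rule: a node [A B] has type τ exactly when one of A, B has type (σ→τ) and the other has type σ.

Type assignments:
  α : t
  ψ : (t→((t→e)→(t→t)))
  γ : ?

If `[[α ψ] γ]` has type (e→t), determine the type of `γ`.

[[α ψ] γ] must have type (e→t). The sister [α ψ] has type ((t→e)→(t→t)); that is not a function onto (e→t), so γ must be the functor, of type (((t→e)→(t→t))→(e→t)).

(((t→e)→(t→t))→(e→t))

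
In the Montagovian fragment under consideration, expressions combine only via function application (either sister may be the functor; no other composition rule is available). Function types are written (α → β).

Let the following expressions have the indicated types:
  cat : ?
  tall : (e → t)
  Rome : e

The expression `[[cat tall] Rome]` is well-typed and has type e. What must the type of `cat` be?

((e → t) → (e → e))

[[cat tall] Rome] must have type e. The sister Rome has type e; that is not a function onto e, so [cat tall] must be the functor, of type (e → e).
[cat tall] must have type (e → e). The sister tall has type (e → t); that is not a function onto (e → e), so cat must be the functor, of type ((e → t) → (e → e)).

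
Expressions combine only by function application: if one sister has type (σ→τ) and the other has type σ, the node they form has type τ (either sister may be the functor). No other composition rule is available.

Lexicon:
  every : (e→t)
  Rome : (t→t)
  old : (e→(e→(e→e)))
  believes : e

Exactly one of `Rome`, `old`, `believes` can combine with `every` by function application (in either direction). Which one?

believes

Rome : (t→t) — no; every wants e, and Rome wants t.
old : (e→(e→(e→e))) — no; every wants e, and old wants e.
believes — combines: every : (e→t) takes believes : e as argument, giving t.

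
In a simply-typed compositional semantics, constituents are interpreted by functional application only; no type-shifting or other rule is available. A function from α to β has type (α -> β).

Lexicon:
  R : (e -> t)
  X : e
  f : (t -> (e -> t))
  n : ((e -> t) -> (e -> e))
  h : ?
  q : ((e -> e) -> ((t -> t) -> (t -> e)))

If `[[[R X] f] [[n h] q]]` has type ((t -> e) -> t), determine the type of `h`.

(((e -> t) -> (e -> e)) -> (((e -> e) -> ((t -> t) -> (t -> e))) -> ((e -> t) -> ((t -> e) -> t))))

For [[[R X] f] [[n h] q]] to have type ((t -> e) -> t) with [[R X] f] of type (e -> t), [[n h] q] must be the function: [[n h] q] : ((e -> t) -> ((t -> e) -> t)).
For [[n h] q] to have type ((e -> t) -> ((t -> e) -> t)) with q of type ((e -> e) -> ((t -> t) -> (t -> e))), [n h] must be the function: [n h] : (((e -> e) -> ((t -> t) -> (t -> e))) -> ((e -> t) -> ((t -> e) -> t))).
For [n h] to have type (((e -> e) -> ((t -> t) -> (t -> e))) -> ((e -> t) -> ((t -> e) -> t))) with n of type ((e -> t) -> (e -> e)), h must be the function: h : (((e -> t) -> (e -> e)) -> (((e -> e) -> ((t -> t) -> (t -> e))) -> ((e -> t) -> ((t -> e) -> t)))).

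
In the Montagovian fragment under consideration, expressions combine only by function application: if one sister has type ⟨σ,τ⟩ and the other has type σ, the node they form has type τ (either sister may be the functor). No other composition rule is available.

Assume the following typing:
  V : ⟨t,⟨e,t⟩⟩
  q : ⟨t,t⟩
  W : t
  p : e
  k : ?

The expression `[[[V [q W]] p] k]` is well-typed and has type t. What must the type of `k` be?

[[[V [q W]] p] k] is required to be t. [[V [q W]] p] : t cannot yield t as functor, so k : ⟨t,t⟩.

⟨t,t⟩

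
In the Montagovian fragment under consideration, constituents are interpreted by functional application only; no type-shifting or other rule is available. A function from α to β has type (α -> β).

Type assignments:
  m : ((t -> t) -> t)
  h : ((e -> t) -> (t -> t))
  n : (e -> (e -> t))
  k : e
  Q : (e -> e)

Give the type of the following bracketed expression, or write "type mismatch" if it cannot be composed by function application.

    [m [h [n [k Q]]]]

t

[k Q] — Q of type (e -> e) combines with k of type e: type e.
[n [k Q]] — n of type (e -> (e -> t)) combines with [k Q] of type e: type (e -> t).
[h [n [k Q]]] — h of type ((e -> t) -> (t -> t)) combines with [n [k Q]] of type (e -> t): type (t -> t).
[m [h [n [k Q]]]] — m of type ((t -> t) -> t) combines with [h [n [k Q]]] of type (t -> t): type t.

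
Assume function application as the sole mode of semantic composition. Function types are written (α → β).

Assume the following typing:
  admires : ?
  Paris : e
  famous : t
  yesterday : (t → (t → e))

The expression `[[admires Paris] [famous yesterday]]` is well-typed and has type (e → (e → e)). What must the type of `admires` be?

(e → ((t → e) → (e → (e → e))))

For [[admires Paris] [famous yesterday]] to have type (e → (e → e)) with [famous yesterday] of type (t → e), [admires Paris] must be the function: [admires Paris] : ((t → e) → (e → (e → e))).
For [admires Paris] to have type ((t → e) → (e → (e → e))) with Paris of type e, admires must be the function: admires : (e → ((t → e) → (e → (e → e)))).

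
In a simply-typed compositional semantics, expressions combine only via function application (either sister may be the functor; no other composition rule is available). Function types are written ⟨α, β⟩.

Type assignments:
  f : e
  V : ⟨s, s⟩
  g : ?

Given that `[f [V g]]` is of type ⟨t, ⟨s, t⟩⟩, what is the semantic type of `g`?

For [f [V g]] to have type ⟨t, ⟨s, t⟩⟩ with f of type e, [V g] must be the function: [V g] : ⟨e, ⟨t, ⟨s, t⟩⟩⟩.
For [V g] to have type ⟨e, ⟨t, ⟨s, t⟩⟩⟩ with V of type ⟨s, s⟩, g must be the function: g : ⟨⟨s, s⟩, ⟨e, ⟨t, ⟨s, t⟩⟩⟩⟩.

⟨⟨s, s⟩, ⟨e, ⟨t, ⟨s, t⟩⟩⟩⟩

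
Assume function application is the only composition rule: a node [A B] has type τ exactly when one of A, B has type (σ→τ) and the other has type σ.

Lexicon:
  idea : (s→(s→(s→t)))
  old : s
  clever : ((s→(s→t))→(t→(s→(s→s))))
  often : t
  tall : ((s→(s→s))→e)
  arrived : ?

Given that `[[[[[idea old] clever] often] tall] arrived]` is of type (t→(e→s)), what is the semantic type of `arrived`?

(e→(t→(e→s)))

For [[[[[idea old] clever] often] tall] arrived] to have type (t→(e→s)) with [[[[idea old] clever] often] tall] of type e, arrived must be the function: arrived : (e→(t→(e→s))).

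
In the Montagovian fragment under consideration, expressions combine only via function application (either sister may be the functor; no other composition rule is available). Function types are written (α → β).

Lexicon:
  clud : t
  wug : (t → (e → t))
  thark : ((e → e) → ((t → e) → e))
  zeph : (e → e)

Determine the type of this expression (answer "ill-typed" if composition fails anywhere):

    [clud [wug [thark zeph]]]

At [thark zeph], thark : ((e → e) → ((t → e) → e)) takes zeph : (e → e), giving ((t → e) → e).
[wug [thark zeph]]: (t → (e → t)) and ((t → e) → e) cannot combine by function application — type clash.

ill-typed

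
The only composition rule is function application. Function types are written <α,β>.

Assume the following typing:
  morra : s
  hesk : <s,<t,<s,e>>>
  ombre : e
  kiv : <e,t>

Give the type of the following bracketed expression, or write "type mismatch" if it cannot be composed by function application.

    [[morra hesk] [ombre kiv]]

<s,e>

[morra hesk]: hesk is <s,<t,<s,e>>>, morra is s; result <t,<s,e>>.
[ombre kiv]: kiv is <e,t>, ombre is e; result t.
[[morra hesk] [ombre kiv]]: [morra hesk] is <t,<s,e>>, [ombre kiv] is t; result <s,e>.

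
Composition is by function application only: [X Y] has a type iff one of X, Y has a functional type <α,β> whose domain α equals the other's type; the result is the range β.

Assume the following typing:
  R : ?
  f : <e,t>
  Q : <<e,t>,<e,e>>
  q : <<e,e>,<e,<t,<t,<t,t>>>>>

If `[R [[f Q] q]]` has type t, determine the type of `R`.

For [R [[f Q] q]] to have type t with [[f Q] q] of type <e,<t,<t,<t,t>>>>, R must be the function: R : <<e,<t,<t,<t,t>>>>,t>.

<<e,<t,<t,<t,t>>>>,t>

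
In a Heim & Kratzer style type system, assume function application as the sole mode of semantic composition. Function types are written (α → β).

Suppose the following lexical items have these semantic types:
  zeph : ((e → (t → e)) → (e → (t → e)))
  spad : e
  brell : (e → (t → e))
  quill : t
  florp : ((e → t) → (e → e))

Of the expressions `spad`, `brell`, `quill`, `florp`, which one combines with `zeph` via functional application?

spad : e — no; zeph wants (e → (t → e)), and spad wants nothing (atomic).
brell — combines: zeph : ((e → (t → e)) → (e → (t → e))) takes brell : (e → (t → e)) as argument, giving (e → (t → e)).
quill : t — no; zeph wants (e → (t → e)), and quill wants nothing (atomic).
florp : ((e → t) → (e → e)) — no; zeph wants (e → (t → e)), and florp wants (e → t).

brell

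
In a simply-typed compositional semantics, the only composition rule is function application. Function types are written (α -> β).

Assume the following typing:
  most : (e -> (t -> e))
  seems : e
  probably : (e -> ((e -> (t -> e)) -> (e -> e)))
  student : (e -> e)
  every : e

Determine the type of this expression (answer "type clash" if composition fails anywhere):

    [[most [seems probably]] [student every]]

[seems probably]: functor probably : (e -> ((e -> (t -> e)) -> (e -> e))), argument seems : e; result ((e -> (t -> e)) -> (e -> e)).
[most [seems probably]]: functor [seems probably] : ((e -> (t -> e)) -> (e -> e)), argument most : (e -> (t -> e)); result (e -> e).
[student every]: functor student : (e -> e), argument every : e; result e.
[[most [seems probably]] [student every]]: functor [most [seems probably]] : (e -> e), argument [student every] : e; result e.

e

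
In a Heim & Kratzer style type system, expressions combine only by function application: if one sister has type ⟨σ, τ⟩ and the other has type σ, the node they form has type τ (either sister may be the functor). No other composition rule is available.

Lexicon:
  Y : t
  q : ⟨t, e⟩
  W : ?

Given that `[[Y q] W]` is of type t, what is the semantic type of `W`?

[[Y q] W] is required to be t. [Y q] : e cannot yield t as functor, so W : ⟨e, t⟩.

⟨e, t⟩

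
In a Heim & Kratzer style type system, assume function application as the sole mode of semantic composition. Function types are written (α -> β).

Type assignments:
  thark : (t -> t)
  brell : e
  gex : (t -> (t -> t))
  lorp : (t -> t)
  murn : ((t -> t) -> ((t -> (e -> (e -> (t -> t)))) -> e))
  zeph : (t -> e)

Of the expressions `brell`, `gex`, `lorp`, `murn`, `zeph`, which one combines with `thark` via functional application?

brell : e — neither side's domain matches the other.
gex : (t -> (t -> t)) — neither side's domain matches the other.
lorp : (t -> t) — neither side's domain matches the other.
murn — combines: murn : ((t -> t) -> ((t -> (e -> (e -> (t -> t)))) -> e)) takes thark : (t -> t) as argument, giving ((t -> (e -> (e -> (t -> t)))) -> e).
zeph : (t -> e) — neither side's domain matches the other.

murn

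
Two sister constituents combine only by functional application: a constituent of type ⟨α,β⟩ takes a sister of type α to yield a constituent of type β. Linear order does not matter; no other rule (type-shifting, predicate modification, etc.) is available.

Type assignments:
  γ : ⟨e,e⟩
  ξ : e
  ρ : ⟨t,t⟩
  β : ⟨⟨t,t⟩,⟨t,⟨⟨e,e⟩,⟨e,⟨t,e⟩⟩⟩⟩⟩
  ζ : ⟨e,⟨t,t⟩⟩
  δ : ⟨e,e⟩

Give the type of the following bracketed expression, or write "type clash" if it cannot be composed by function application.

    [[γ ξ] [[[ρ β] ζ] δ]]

[γ ξ] — γ of type ⟨e,e⟩ combines with ξ of type e: type e.
[ρ β] — β of type ⟨⟨t,t⟩,⟨t,⟨⟨e,e⟩,⟨e,⟨t,e⟩⟩⟩⟩⟩ combines with ρ of type ⟨t,t⟩: type ⟨t,⟨⟨e,e⟩,⟨e,⟨t,e⟩⟩⟩⟩.
[[ρ β] ζ]: ⟨t,⟨⟨e,e⟩,⟨e,⟨t,e⟩⟩⟩⟩ and ⟨e,⟨t,t⟩⟩ cannot combine by function application — type clash.

type clash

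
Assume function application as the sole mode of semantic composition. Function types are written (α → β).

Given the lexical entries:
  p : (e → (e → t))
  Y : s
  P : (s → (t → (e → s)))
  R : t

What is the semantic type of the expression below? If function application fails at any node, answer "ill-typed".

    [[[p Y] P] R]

At [p Y]: neither (e → (e → t)) nor s can take the other as argument; the node is ill-typed.

ill-typed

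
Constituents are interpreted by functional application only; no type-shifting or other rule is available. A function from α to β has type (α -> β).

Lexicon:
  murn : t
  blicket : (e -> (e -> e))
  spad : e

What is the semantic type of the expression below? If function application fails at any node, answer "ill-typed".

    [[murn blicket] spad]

ill-typed

At [murn blicket]: neither t nor (e -> (e -> e)) can take the other as argument; the node is ill-typed.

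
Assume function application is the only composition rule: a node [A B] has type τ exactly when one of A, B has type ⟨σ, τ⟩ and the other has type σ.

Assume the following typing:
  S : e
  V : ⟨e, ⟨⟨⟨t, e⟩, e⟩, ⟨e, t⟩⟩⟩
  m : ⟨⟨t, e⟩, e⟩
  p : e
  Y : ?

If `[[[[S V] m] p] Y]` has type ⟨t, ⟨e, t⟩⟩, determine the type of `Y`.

⟨t, ⟨t, ⟨e, t⟩⟩⟩

[[[[S V] m] p] Y] must have type ⟨t, ⟨e, t⟩⟩. The sister [[[S V] m] p] has type t; that is not a function onto ⟨t, ⟨e, t⟩⟩, so Y must be the functor, of type ⟨t, ⟨t, ⟨e, t⟩⟩⟩.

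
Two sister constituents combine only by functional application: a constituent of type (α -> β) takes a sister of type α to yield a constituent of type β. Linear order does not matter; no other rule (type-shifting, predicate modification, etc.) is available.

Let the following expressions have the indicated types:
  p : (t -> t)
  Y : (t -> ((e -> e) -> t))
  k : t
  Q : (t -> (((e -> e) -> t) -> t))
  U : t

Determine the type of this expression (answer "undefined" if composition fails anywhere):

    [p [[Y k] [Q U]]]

t

[Y k] — Y of type (t -> ((e -> e) -> t)) combines with k of type t: type ((e -> e) -> t).
[Q U] — Q of type (t -> (((e -> e) -> t) -> t)) combines with U of type t: type (((e -> e) -> t) -> t).
[[Y k] [Q U]] — [Q U] of type (((e -> e) -> t) -> t) combines with [Y k] of type ((e -> e) -> t): type t.
[p [[Y k] [Q U]]] — p of type (t -> t) combines with [[Y k] [Q U]] of type t: type t.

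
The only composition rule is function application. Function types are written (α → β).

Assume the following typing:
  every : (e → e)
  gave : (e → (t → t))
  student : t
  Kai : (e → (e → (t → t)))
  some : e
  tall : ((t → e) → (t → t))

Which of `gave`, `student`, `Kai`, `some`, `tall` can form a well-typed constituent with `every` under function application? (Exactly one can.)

some

gave : (e → (t → t)) — does not combine with every.
student : t — does not combine with every.
Kai : (e → (e → (t → t))) — does not combine with every.
some — combines: every : (e → e) takes some : e as argument, giving e.
tall : ((t → e) → (t → t)) — does not combine with every.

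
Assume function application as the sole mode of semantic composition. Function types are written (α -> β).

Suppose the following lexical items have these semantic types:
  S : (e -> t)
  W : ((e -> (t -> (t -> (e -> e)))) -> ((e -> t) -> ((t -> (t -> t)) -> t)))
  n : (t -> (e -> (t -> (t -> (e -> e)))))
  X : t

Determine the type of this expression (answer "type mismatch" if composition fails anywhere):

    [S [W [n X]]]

((t -> (t -> t)) -> t)

[n X]: n is (t -> (e -> (t -> (t -> (e -> e))))), X is t; result (e -> (t -> (t -> (e -> e)))).
[W [n X]]: W is ((e -> (t -> (t -> (e -> e)))) -> ((e -> t) -> ((t -> (t -> t)) -> t))), [n X] is (e -> (t -> (t -> (e -> e)))); result ((e -> t) -> ((t -> (t -> t)) -> t)).
[S [W [n X]]]: [W [n X]] is ((e -> t) -> ((t -> (t -> t)) -> t)), S is (e -> t); result ((t -> (t -> t)) -> t).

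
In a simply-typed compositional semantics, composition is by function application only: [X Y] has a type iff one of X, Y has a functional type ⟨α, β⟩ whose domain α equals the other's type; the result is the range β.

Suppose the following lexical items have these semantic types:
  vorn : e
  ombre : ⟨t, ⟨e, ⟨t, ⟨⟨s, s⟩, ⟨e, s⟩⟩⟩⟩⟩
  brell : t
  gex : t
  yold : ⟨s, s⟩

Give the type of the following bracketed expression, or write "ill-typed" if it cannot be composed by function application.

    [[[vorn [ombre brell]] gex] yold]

[ombre brell]: ⟨t, ⟨e, ⟨t, ⟨⟨s, s⟩, ⟨e, s⟩⟩⟩⟩⟩ applied to t yields ⟨e, ⟨t, ⟨⟨s, s⟩, ⟨e, s⟩⟩⟩⟩.
[vorn [ombre brell]]: ⟨e, ⟨t, ⟨⟨s, s⟩, ⟨e, s⟩⟩⟩⟩ applied to e yields ⟨t, ⟨⟨s, s⟩, ⟨e, s⟩⟩⟩.
[[vorn [ombre brell]] gex]: ⟨t, ⟨⟨s, s⟩, ⟨e, s⟩⟩⟩ applied to t yields ⟨⟨s, s⟩, ⟨e, s⟩⟩.
[[[vorn [ombre brell]] gex] yold]: ⟨⟨s, s⟩, ⟨e, s⟩⟩ applied to ⟨s, s⟩ yields ⟨e, s⟩.

⟨e, s⟩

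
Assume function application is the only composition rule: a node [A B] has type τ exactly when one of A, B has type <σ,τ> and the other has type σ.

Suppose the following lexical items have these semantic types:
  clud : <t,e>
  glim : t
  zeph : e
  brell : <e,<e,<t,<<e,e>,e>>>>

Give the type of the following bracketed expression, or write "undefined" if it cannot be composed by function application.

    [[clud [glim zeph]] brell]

[glim zeph]: t with e — neither is a function whose domain matches the other; composition fails here.

undefined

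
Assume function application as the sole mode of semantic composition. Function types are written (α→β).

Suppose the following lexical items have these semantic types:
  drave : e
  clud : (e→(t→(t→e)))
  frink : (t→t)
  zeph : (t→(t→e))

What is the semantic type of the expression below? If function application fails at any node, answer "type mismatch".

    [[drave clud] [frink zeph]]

[drave clud] — clud of type (e→(t→(t→e))) combines with drave of type e: type (t→(t→e)).
[frink zeph]: (t→t) and (t→(t→e)) cannot combine by function application — type clash.

type mismatch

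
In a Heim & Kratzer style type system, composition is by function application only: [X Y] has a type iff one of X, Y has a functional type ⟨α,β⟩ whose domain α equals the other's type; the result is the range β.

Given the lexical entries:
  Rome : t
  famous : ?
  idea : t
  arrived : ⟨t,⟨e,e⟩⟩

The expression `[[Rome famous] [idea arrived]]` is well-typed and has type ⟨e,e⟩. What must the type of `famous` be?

[[Rome famous] [idea arrived]] is required to be ⟨e,e⟩. [idea arrived] : ⟨e,e⟩ cannot yield ⟨e,e⟩ as functor, so [Rome famous] : ⟨⟨e,e⟩,⟨e,e⟩⟩.
[Rome famous] is required to be ⟨⟨e,e⟩,⟨e,e⟩⟩. Rome : t cannot yield ⟨⟨e,e⟩,⟨e,e⟩⟩ as functor, so famous : ⟨t,⟨⟨e,e⟩,⟨e,e⟩⟩⟩.

⟨t,⟨⟨e,e⟩,⟨e,e⟩⟩⟩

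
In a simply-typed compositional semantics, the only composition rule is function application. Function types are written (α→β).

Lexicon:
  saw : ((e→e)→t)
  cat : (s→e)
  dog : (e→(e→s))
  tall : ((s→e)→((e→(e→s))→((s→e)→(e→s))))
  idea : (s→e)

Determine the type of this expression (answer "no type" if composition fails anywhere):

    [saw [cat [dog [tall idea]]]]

no type

[tall idea]: ((s→e)→((e→(e→s))→((s→e)→(e→s)))) applied to (s→e) yields ((e→(e→s))→((s→e)→(e→s))).
[dog [tall idea]]: ((e→(e→s))→((s→e)→(e→s))) applied to (e→(e→s)) yields ((s→e)→(e→s)).
[cat [dog [tall idea]]]: ((s→e)→(e→s)) applied to (s→e) yields (e→s).
[saw [cat [dog [tall idea]]]]: ((e→e)→t) with (e→s) — neither is a function whose domain matches the other; composition fails here.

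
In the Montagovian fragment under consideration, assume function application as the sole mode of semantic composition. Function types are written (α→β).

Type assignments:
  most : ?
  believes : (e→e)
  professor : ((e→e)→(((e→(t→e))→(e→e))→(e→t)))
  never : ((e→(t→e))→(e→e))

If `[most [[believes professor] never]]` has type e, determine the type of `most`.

((e→t)→e)

[most [[believes professor] never]] is required to be e. [[believes professor] never] : (e→t) cannot yield e as functor, so most : ((e→t)→e).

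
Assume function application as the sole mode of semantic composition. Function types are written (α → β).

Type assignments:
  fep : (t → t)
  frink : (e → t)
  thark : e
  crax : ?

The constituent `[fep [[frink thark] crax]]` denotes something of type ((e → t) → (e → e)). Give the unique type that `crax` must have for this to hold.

[fep [[frink thark] crax]] must have type ((e → t) → (e → e)). The sister fep has type (t → t); that is not a function onto ((e → t) → (e → e)), so [[frink thark] crax] must be the functor, of type ((t → t) → ((e → t) → (e → e))).
[[frink thark] crax] must have type ((t → t) → ((e → t) → (e → e))). The sister [frink thark] has type t; that is not a function onto ((t → t) → ((e → t) → (e → e))), so crax must be the functor, of type (t → ((t → t) → ((e → t) → (e → e)))).

(t → ((t → t) → ((e → t) → (e → e))))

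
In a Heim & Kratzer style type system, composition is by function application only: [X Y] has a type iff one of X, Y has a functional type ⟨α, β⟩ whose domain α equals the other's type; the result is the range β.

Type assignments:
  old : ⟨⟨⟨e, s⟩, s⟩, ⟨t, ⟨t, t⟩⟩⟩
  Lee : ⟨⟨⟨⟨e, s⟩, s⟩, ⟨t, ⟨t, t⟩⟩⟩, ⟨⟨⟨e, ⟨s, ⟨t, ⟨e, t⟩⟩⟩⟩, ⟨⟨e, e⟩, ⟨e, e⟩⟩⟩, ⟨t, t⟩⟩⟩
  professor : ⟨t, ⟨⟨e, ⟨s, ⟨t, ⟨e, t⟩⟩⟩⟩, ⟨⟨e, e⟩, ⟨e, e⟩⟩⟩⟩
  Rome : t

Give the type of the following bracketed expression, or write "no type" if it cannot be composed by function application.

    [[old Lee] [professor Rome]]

⟨t, t⟩

[old Lee] — Lee of type ⟨⟨⟨⟨e, s⟩, s⟩, ⟨t, ⟨t, t⟩⟩⟩, ⟨⟨⟨e, ⟨s, ⟨t, ⟨e, t⟩⟩⟩⟩, ⟨⟨e, e⟩, ⟨e, e⟩⟩⟩, ⟨t, t⟩⟩⟩ combines with old of type ⟨⟨⟨e, s⟩, s⟩, ⟨t, ⟨t, t⟩⟩⟩: type ⟨⟨⟨e, ⟨s, ⟨t, ⟨e, t⟩⟩⟩⟩, ⟨⟨e, e⟩, ⟨e, e⟩⟩⟩, ⟨t, t⟩⟩.
[professor Rome] — professor of type ⟨t, ⟨⟨e, ⟨s, ⟨t, ⟨e, t⟩⟩⟩⟩, ⟨⟨e, e⟩, ⟨e, e⟩⟩⟩⟩ combines with Rome of type t: type ⟨⟨e, ⟨s, ⟨t, ⟨e, t⟩⟩⟩⟩, ⟨⟨e, e⟩, ⟨e, e⟩⟩⟩.
[[old Lee] [professor Rome]] — [old Lee] of type ⟨⟨⟨e, ⟨s, ⟨t, ⟨e, t⟩⟩⟩⟩, ⟨⟨e, e⟩, ⟨e, e⟩⟩⟩, ⟨t, t⟩⟩ combines with [professor Rome] of type ⟨⟨e, ⟨s, ⟨t, ⟨e, t⟩⟩⟩⟩, ⟨⟨e, e⟩, ⟨e, e⟩⟩⟩: type ⟨t, t⟩.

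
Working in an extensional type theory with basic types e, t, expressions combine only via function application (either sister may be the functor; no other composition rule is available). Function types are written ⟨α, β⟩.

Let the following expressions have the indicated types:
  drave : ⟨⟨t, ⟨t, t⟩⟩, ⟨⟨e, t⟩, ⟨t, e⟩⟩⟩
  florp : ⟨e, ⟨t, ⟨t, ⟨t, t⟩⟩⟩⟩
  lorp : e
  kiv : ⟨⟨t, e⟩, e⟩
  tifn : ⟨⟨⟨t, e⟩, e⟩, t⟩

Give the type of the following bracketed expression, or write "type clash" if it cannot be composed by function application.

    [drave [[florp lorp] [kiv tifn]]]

⟨⟨e, t⟩, ⟨t, e⟩⟩

At [florp lorp], florp : ⟨e, ⟨t, ⟨t, ⟨t, t⟩⟩⟩⟩ takes lorp : e, giving ⟨t, ⟨t, ⟨t, t⟩⟩⟩.
At [kiv tifn], tifn : ⟨⟨⟨t, e⟩, e⟩, t⟩ takes kiv : ⟨⟨t, e⟩, e⟩, giving t.
At [[florp lorp] [kiv tifn]], [florp lorp] : ⟨t, ⟨t, ⟨t, t⟩⟩⟩ takes [kiv tifn] : t, giving ⟨t, ⟨t, t⟩⟩.
At [drave [[florp lorp] [kiv tifn]]], drave : ⟨⟨t, ⟨t, t⟩⟩, ⟨⟨e, t⟩, ⟨t, e⟩⟩⟩ takes [[florp lorp] [kiv tifn]] : ⟨t, ⟨t, t⟩⟩, giving ⟨⟨e, t⟩, ⟨t, e⟩⟩.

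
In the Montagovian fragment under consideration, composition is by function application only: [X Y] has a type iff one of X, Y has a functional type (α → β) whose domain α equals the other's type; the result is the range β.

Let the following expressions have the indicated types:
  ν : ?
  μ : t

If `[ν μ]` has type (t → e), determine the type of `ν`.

(t → (t → e))

At [ν μ] (required: (t → e)): μ is t, which is not a function with range (t → e); hence ν is the functor — type (t → (t → e)).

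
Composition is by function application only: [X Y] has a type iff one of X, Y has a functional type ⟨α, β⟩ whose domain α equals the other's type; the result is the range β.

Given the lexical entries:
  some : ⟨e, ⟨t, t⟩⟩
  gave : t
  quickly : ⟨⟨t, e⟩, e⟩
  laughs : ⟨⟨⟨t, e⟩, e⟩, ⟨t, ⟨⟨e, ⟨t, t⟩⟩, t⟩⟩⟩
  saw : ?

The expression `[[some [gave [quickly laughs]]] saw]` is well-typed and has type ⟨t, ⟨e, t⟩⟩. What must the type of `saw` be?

For [[some [gave [quickly laughs]]] saw] to have type ⟨t, ⟨e, t⟩⟩ with [some [gave [quickly laughs]]] of type t, saw must be the function: saw : ⟨t, ⟨t, ⟨e, t⟩⟩⟩.

⟨t, ⟨t, ⟨e, t⟩⟩⟩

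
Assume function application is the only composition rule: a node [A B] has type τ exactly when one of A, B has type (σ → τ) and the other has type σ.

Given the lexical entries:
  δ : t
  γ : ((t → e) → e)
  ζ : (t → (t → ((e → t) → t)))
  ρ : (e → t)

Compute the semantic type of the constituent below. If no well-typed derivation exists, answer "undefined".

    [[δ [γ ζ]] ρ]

[γ ζ]: ((t → e) → e) and (t → (t → ((e → t) → t))) cannot combine by function application — type clash.

undefined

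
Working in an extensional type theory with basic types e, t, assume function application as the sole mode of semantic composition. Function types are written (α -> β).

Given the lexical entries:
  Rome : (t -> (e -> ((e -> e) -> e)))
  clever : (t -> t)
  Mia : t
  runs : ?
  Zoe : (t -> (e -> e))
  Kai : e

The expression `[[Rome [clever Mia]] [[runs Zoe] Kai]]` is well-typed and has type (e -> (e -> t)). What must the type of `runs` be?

((t -> (e -> e)) -> (e -> ((e -> ((e -> e) -> e)) -> (e -> (e -> t)))))

[[Rome [clever Mia]] [[runs Zoe] Kai]] is required to be (e -> (e -> t)). [Rome [clever Mia]] : (e -> ((e -> e) -> e)) cannot yield (e -> (e -> t)) as functor, so [[runs Zoe] Kai] : ((e -> ((e -> e) -> e)) -> (e -> (e -> t))).
[[runs Zoe] Kai] is required to be ((e -> ((e -> e) -> e)) -> (e -> (e -> t))). Kai : e cannot yield ((e -> ((e -> e) -> e)) -> (e -> (e -> t))) as functor, so [runs Zoe] : (e -> ((e -> ((e -> e) -> e)) -> (e -> (e -> t)))).
[runs Zoe] is required to be (e -> ((e -> ((e -> e) -> e)) -> (e -> (e -> t)))). Zoe : (t -> (e -> e)) cannot yield (e -> ((e -> ((e -> e) -> e)) -> (e -> (e -> t)))) as functor, so runs : ((t -> (e -> e)) -> (e -> ((e -> ((e -> e) -> e)) -> (e -> (e -> t))))).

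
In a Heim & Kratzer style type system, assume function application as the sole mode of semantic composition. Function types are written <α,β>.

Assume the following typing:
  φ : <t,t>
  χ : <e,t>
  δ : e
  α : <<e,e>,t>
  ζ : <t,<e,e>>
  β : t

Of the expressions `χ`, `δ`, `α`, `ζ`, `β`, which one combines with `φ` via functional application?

χ : <e,t> — does not combine with φ.
δ : e — does not combine with φ.
α : <<e,e>,t> — does not combine with φ.
ζ : <t,<e,e>> — does not combine with φ.
β — combines: φ : <t,t> takes β : t as argument, giving t.

β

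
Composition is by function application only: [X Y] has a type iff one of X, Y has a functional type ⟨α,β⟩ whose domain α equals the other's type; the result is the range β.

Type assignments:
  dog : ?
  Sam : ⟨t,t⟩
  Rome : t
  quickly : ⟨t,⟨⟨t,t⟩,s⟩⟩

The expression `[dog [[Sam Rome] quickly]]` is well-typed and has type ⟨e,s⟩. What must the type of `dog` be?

At [dog [[Sam Rome] quickly]] (required: ⟨e,s⟩): [[Sam Rome] quickly] is ⟨⟨t,t⟩,s⟩, which is not a function with range ⟨e,s⟩; hence dog is the functor — type ⟨⟨⟨t,t⟩,s⟩,⟨e,s⟩⟩.

⟨⟨⟨t,t⟩,s⟩,⟨e,s⟩⟩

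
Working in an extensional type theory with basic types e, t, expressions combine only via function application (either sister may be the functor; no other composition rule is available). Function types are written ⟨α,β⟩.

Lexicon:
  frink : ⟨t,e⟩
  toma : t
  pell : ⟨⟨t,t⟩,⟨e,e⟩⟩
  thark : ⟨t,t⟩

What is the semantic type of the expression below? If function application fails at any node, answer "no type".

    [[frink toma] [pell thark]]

e

[frink toma] — frink of type ⟨t,e⟩ combines with toma of type t: type e.
[pell thark] — pell of type ⟨⟨t,t⟩,⟨e,e⟩⟩ combines with thark of type ⟨t,t⟩: type ⟨e,e⟩.
[[frink toma] [pell thark]] — [pell thark] of type ⟨e,e⟩ combines with [frink toma] of type e: type e.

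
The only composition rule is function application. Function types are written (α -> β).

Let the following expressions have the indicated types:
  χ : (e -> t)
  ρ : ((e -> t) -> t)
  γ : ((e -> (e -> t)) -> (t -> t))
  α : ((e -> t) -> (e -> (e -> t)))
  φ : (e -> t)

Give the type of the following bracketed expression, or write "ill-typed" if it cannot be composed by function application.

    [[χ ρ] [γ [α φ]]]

[χ ρ]: functor ρ : ((e -> t) -> t), argument χ : (e -> t); result t.
[α φ]: functor α : ((e -> t) -> (e -> (e -> t))), argument φ : (e -> t); result (e -> (e -> t)).
[γ [α φ]]: functor γ : ((e -> (e -> t)) -> (t -> t)), argument [α φ] : (e -> (e -> t)); result (t -> t).
[[χ ρ] [γ [α φ]]]: functor [γ [α φ]] : (t -> t), argument [χ ρ] : t; result t.

t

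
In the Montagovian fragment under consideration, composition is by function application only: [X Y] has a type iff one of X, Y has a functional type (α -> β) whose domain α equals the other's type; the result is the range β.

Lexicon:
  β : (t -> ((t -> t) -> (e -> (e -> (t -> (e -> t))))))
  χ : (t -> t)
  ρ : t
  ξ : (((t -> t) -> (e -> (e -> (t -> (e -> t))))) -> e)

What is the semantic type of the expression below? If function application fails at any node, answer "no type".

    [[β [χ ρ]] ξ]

[χ ρ] — χ of type (t -> t) combines with ρ of type t: type t.
[β [χ ρ]] — β of type (t -> ((t -> t) -> (e -> (e -> (t -> (e -> t)))))) combines with [χ ρ] of type t: type ((t -> t) -> (e -> (e -> (t -> (e -> t))))).
[[β [χ ρ]] ξ] — ξ of type (((t -> t) -> (e -> (e -> (t -> (e -> t))))) -> e) combines with [β [χ ρ]] of type ((t -> t) -> (e -> (e -> (t -> (e -> t))))): type e.

e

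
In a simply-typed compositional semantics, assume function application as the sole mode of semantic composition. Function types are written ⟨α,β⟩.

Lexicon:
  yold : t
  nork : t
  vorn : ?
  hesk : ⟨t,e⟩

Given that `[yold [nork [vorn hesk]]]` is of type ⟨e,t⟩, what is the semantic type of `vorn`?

⟨⟨t,e⟩,⟨t,⟨t,⟨e,t⟩⟩⟩⟩

At [yold [nork [vorn hesk]]] (required: ⟨e,t⟩): yold is t, which is not a function with range ⟨e,t⟩; hence [nork [vorn hesk]] is the functor — type ⟨t,⟨e,t⟩⟩.
At [nork [vorn hesk]] (required: ⟨t,⟨e,t⟩⟩): nork is t, which is not a function with range ⟨t,⟨e,t⟩⟩; hence [vorn hesk] is the functor — type ⟨t,⟨t,⟨e,t⟩⟩⟩.
At [vorn hesk] (required: ⟨t,⟨t,⟨e,t⟩⟩⟩): hesk is ⟨t,e⟩, which is not a function with range ⟨t,⟨t,⟨e,t⟩⟩⟩; hence vorn is the functor — type ⟨⟨t,e⟩,⟨t,⟨t,⟨e,t⟩⟩⟩⟩.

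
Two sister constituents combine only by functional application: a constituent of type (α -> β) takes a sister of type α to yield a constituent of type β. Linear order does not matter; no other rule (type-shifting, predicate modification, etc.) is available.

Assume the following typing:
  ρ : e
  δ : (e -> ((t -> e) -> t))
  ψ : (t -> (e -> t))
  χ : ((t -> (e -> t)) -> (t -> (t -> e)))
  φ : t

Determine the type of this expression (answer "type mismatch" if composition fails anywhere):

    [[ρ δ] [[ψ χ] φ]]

t

[ρ δ] — δ of type (e -> ((t -> e) -> t)) combines with ρ of type e: type ((t -> e) -> t).
[ψ χ] — χ of type ((t -> (e -> t)) -> (t -> (t -> e))) combines with ψ of type (t -> (e -> t)): type (t -> (t -> e)).
[[ψ χ] φ] — [ψ χ] of type (t -> (t -> e)) combines with φ of type t: type (t -> e).
[[ρ δ] [[ψ χ] φ]] — [ρ δ] of type ((t -> e) -> t) combines with [[ψ χ] φ] of type (t -> e): type t.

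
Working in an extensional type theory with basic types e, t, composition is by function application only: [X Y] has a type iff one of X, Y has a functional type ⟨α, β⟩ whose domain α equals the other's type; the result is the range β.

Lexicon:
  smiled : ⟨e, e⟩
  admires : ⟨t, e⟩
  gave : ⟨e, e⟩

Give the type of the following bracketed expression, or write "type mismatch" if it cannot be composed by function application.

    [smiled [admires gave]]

type mismatch

At [admires gave]: neither ⟨t, e⟩ nor ⟨e, e⟩ can take the other as argument; the node is ill-typed.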